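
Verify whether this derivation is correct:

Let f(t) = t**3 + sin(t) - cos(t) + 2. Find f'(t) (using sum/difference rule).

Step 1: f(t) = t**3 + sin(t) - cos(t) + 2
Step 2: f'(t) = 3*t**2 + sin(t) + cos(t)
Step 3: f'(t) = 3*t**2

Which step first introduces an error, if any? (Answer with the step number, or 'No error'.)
Step 3

Step 3 is incorrect due to a dropped term.
The step shows: 3*t**2
The correct value should be: 3*t**2 + sqrt(2)*sin(t + pi/4)

Explanation: A term was dropped: the term sqrt(2)*sin(t + pi/4) was incorrectly omitted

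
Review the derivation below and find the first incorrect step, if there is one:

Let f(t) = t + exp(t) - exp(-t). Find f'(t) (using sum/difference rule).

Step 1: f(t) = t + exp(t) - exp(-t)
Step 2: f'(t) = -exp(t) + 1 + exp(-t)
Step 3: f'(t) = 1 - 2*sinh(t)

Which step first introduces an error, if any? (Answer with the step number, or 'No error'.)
Step 2

Step 2 is incorrect due to a sign flip.
The step shows: -exp(t) + 1 + exp(-t)
The correct value should be: exp(t) + 1 + exp(-t)

Explanation: The sign of one term was flipped: the term exp(t) was incorrectly written as -exp(t)
The later steps are derived from this incorrect expression, so the error originates in Step 2.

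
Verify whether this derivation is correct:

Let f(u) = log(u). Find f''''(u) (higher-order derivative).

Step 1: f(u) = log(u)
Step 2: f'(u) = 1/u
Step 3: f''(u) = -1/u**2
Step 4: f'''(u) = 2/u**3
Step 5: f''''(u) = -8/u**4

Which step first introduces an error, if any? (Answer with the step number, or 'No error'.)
Step 5

Step 5 is incorrect due to a wrong coefficient.
The step shows: -8/u**4
The correct value should be: -6/u**4

Explanation: The coefficient -6 was incorrectly written as -8: the term -6/u**4 was incorrectly written as -8/u**4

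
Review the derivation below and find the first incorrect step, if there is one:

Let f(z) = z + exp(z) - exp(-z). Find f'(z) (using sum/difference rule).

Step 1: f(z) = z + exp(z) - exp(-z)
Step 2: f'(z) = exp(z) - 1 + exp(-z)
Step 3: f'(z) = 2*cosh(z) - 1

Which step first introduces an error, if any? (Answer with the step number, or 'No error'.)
Step 2

Step 2 is incorrect due to a sign flip.
The step shows: exp(z) - 1 + exp(-z)
The correct value should be: exp(z) + 1 + exp(-z)

Explanation: The sign of one term was flipped: the term 1 was incorrectly written as -1
The later steps are derived from this incorrect expression, so the error originates in Step 2.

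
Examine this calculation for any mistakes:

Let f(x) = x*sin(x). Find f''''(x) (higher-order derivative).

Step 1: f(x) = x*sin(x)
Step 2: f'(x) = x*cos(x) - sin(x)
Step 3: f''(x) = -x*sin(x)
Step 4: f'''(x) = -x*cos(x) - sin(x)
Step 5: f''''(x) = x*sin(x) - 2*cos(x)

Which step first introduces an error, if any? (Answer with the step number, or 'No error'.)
Step 2

Step 2 is incorrect due to a sign flip.
The step shows: x*cos(x) - sin(x)
The correct value should be: x*cos(x) + sin(x)

Explanation: The sign of one term was flipped: the term sin(x) was incorrectly written as -sin(x)
The later steps are derived from this incorrect expression, so the error originates in Step 2.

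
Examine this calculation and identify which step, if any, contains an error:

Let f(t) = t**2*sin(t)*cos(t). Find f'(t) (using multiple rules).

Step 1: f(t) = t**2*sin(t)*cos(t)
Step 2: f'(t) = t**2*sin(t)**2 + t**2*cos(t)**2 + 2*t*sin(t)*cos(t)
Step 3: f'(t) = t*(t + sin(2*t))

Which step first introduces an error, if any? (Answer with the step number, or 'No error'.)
Step 2

Step 2 is incorrect due to a sign flip.
The step shows: t**2*sin(t)**2 + t**2*cos(t)**2 + 2*t*sin(t)*cos(t)
The correct value should be: -t**2*sin(t)**2 + t**2*cos(t)**2 + 2*t*sin(t)*cos(t)

Explanation: The sign of one term was flipped: the term -t**2*sin(t)**2 was incorrectly written as t**2*sin(t)**2
The later steps are derived from this incorrect expression, so the error originates in Step 2.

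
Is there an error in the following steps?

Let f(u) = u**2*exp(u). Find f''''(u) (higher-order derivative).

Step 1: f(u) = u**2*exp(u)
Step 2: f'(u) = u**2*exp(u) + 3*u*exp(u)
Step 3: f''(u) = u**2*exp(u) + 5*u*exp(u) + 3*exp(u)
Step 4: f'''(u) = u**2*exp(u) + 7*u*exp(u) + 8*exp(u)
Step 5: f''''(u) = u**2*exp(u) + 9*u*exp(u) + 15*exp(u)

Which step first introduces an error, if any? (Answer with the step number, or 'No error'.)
Step 2

Step 2 is incorrect due to a wrong coefficient.
The step shows: u**2*exp(u) + 3*u*exp(u)
The correct value should be: u**2*exp(u) + 2*u*exp(u)

Explanation: The coefficient 2 was incorrectly written as 3: the term 2*u*exp(u) was incorrectly written as 3*u*exp(u)
The later steps are derived from this incorrect expression, so the error originates in Step 2.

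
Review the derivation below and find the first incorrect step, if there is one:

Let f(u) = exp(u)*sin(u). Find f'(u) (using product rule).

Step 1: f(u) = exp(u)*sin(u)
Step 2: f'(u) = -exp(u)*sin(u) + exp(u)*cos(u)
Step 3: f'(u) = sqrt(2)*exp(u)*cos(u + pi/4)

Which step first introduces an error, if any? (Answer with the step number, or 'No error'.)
Step 2

Step 2 is incorrect due to a sign flip.
The step shows: -exp(u)*sin(u) + exp(u)*cos(u)
The correct value should be: exp(u)*sin(u) + exp(u)*cos(u)

Explanation: The sign of one term was flipped: the term exp(u)*sin(u) was incorrectly written as -exp(u)*sin(u)
The later steps are derived from this incorrect expression, so the error originates in Step 2.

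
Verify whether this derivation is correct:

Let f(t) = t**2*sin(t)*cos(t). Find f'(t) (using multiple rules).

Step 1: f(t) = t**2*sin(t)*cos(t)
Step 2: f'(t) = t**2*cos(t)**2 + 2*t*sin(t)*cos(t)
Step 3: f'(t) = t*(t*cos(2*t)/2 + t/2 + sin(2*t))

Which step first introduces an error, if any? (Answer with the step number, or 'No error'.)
Step 2

Step 2 is incorrect due to a dropped term.
The step shows: t**2*cos(t)**2 + 2*t*sin(t)*cos(t)
The correct value should be: -t**2*sin(t)**2 + t**2*cos(t)**2 + 2*t*sin(t)*cos(t)

Explanation: A term was dropped: the term -t**2*sin(t)**2 was incorrectly omitted
The later steps are derived from this incorrect expression, so the error originates in Step 2.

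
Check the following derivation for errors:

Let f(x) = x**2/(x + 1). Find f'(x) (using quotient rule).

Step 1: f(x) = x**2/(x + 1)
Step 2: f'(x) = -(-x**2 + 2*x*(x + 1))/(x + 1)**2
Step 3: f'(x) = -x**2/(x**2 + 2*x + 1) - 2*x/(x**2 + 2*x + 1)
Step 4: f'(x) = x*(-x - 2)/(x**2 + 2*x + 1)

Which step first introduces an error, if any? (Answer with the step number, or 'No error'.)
Step 2

Step 2 is incorrect due to a sign flip.
The step shows: -(-x**2 + 2*x*(x + 1))/(x + 1)**2
The correct value should be: (-x**2 + 2*x*(x + 1))/(x + 1)**2

Explanation: The sign of the whole expression was flipped: the term (-x**2 + 2*x*(x + 1))/(x + 1)**2 was incorrectly written as -(-x**2 + 2*x*(x + 1))/(x + 1)**2
The later steps are derived from this incorrect expression, so the error originates in Step 2.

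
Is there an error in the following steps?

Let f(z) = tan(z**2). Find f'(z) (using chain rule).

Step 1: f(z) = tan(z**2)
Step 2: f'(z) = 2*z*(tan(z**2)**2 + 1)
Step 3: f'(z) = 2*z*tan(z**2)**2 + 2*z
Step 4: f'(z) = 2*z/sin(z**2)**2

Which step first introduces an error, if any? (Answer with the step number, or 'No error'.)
Step 4

Step 4 is incorrect due to a wrong trig function.
The step shows: 2*z/sin(z**2)**2
The correct value should be: 2*z/cos(z**2)**2

Explanation: cos(z**2) was incorrectly written as sin(z**2): the term 2*z/cos(z**2)**2 was incorrectly written as 2*z/sin(z**2)**2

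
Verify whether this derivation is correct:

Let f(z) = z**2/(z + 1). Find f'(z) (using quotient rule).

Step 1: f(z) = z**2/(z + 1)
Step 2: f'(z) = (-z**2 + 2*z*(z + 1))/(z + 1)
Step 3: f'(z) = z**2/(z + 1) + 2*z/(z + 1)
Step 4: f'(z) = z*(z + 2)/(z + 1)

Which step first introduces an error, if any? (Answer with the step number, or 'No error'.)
Step 2

Step 2 is incorrect due to a wrong exponent.
The step shows: (-z**2 + 2*z*(z + 1))/(z + 1)
The correct value should be: (-z**2 + 2*z*(z + 1))/(z + 1)**2

Explanation: The exponent -2 on z + 1 was incorrectly written as -1: the term (-z**2 + 2*z*(z + 1))/(z + 1)**2 was incorrectly written as (-z**2 + 2*z*(z + 1))/(z + 1)
The later steps are derived from this incorrect expression, so the error originates in Step 2.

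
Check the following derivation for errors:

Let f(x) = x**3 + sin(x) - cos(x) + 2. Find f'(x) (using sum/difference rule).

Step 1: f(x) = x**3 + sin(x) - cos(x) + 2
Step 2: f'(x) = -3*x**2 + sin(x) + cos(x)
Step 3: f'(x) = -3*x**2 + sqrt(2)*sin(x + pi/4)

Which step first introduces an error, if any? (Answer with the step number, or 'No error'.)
Step 2

Step 2 is incorrect due to a sign flip.
The step shows: -3*x**2 + sin(x) + cos(x)
The correct value should be: 3*x**2 + sin(x) + cos(x)

Explanation: The sign of one term was flipped: the term 3*x**2 was incorrectly written as -3*x**2
The later steps are derived from this incorrect expression, so the error originates in Step 2.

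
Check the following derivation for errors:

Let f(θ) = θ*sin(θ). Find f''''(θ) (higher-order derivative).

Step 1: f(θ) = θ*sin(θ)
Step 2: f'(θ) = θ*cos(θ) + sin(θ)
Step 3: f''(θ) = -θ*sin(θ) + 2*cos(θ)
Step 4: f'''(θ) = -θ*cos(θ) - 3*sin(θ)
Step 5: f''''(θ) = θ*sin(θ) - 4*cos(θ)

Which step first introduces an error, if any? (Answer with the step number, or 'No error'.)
No error

All steps in this derivation are correct.
The final answer f''''(θ) = θ*sin(θ) - 4*cos(θ) is valid.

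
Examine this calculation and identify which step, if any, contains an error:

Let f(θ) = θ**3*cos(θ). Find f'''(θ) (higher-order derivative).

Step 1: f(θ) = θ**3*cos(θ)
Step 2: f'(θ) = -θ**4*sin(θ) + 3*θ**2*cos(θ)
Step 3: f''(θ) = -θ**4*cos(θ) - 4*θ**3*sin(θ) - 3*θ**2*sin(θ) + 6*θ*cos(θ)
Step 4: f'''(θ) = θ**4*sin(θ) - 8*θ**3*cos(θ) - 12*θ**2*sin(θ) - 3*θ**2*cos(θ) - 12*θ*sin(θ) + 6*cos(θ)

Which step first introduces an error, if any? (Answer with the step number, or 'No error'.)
Step 2

Step 2 is incorrect due to a wrong exponent.
The step shows: -θ**4*sin(θ) + 3*θ**2*cos(θ)
The correct value should be: -θ**3*sin(θ) + 3*θ**2*cos(θ)

Explanation: The exponent 3 on θ was incorrectly written as 4: the term -θ**3*sin(θ) was incorrectly written as -θ**4*sin(θ)
The later steps are derived from this incorrect expression, so the error originates in Step 2.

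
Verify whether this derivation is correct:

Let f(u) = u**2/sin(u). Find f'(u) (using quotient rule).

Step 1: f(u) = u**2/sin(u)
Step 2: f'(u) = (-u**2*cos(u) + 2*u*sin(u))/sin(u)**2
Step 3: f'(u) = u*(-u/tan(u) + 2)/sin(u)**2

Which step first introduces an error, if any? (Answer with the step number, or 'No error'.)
Step 3

Step 3 is incorrect due to a wrong exponent.
The step shows: u*(-u/tan(u) + 2)/sin(u)**2
The correct value should be: u*(-u/tan(u) + 2)/sin(u)

Explanation: The exponent -1 on sin(u) was incorrectly written as -2: the term u*(-u/tan(u) + 2)/sin(u) was incorrectly written as u*(-u/tan(u) + 2)/sin(u)**2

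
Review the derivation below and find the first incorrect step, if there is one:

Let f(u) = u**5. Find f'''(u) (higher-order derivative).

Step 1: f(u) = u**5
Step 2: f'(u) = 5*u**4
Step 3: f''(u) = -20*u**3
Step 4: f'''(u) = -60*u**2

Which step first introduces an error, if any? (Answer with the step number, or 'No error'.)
Step 3

Step 3 is incorrect due to a sign flip.
The step shows: -20*u**3
The correct value should be: 20*u**3

Explanation: The sign of the whole expression was flipped: the term 20*u**3 was incorrectly written as -20*u**3
The later steps are derived from this incorrect expression, so the error originates in Step 3.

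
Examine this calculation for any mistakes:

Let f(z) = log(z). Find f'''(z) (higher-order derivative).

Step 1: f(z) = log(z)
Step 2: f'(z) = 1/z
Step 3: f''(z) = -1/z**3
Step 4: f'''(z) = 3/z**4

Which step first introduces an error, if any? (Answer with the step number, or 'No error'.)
Step 3

Step 3 is incorrect due to a wrong exponent.
The step shows: -1/z**3
The correct value should be: -1/z**2

Explanation: The exponent -2 on z was incorrectly written as -3: the term -1/z**2 was incorrectly written as -1/z**3
The later steps are derived from this incorrect expression, so the error originates in Step 3.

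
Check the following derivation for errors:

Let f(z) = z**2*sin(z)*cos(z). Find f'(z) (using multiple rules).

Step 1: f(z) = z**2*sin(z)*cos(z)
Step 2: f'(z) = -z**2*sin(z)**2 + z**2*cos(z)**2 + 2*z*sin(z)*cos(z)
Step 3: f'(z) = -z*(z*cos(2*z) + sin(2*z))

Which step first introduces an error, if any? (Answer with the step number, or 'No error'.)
Step 3

Step 3 is incorrect due to a sign flip.
The step shows: -z*(z*cos(2*z) + sin(2*z))
The correct value should be: z*(z*cos(2*z) + sin(2*z))

Explanation: The sign of the whole expression was flipped: the term z*(z*cos(2*z) + sin(2*z)) was incorrectly written as -z*(z*cos(2*z) + sin(2*z))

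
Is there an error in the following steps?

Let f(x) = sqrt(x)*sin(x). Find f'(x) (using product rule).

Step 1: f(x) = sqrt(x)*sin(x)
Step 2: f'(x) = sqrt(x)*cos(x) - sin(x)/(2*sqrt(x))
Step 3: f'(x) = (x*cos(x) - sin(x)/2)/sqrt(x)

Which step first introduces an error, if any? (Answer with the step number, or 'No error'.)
Step 2

Step 2 is incorrect due to a sign flip.
The step shows: sqrt(x)*cos(x) - sin(x)/(2*sqrt(x))
The correct value should be: sqrt(x)*cos(x) + sin(x)/(2*sqrt(x))

Explanation: The sign of one term was flipped: the term sin(x)/(2*sqrt(x)) was incorrectly written as -sin(x)/(2*sqrt(x))
The later steps are derived from this incorrect expression, so the error originates in Step 2.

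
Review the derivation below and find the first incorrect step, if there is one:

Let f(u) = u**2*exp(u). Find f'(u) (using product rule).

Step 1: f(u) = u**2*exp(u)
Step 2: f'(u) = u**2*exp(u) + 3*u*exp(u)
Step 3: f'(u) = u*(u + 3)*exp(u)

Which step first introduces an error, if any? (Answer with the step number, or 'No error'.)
Step 2

Step 2 is incorrect due to a wrong coefficient.
The step shows: u**2*exp(u) + 3*u*exp(u)
The correct value should be: u**2*exp(u) + 2*u*exp(u)

Explanation: The coefficient 2 was incorrectly written as 3: the term 2*u*exp(u) was incorrectly written as 3*u*exp(u)
The later steps are derived from this incorrect expression, so the error originates in Step 2.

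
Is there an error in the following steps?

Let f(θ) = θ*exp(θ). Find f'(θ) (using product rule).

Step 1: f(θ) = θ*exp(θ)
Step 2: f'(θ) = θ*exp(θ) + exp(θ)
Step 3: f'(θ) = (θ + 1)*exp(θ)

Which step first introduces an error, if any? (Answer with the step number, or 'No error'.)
No error

All steps in this derivation are correct.
The final answer f'(θ) = (θ + 1)*exp(θ) is valid.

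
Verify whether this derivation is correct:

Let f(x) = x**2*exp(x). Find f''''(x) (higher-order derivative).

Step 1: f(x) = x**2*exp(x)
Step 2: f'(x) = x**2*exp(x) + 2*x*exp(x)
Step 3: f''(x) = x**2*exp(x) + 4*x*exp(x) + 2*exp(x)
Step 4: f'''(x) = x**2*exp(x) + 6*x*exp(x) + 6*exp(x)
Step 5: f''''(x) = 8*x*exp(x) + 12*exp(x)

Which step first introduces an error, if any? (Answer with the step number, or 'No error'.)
Step 5

Step 5 is incorrect due to a dropped term.
The step shows: 8*x*exp(x) + 12*exp(x)
The correct value should be: x**2*exp(x) + 8*x*exp(x) + 12*exp(x)

Explanation: A term was dropped: the term x**2*exp(x) was incorrectly omitted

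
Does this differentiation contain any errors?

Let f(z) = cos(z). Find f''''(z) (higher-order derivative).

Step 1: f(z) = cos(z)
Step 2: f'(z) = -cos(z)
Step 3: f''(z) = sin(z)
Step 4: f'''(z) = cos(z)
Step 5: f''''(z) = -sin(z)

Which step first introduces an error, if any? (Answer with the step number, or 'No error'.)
Step 2

Step 2 is incorrect due to a wrong trig function.
The step shows: -cos(z)
The correct value should be: -sin(z)

Explanation: sin(z) was incorrectly written as cos(z): the term -sin(z) was incorrectly written as -cos(z)
The later steps are derived from this incorrect expression, so the error originates in Step 2.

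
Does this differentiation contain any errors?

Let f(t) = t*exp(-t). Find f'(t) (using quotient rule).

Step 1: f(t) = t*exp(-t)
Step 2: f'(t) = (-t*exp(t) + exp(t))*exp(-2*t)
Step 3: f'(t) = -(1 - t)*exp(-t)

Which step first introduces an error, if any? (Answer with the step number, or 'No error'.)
Step 3

Step 3 is incorrect due to a sign flip.
The step shows: -(1 - t)*exp(-t)
The correct value should be: (1 - t)*exp(-t)

Explanation: The sign of the whole expression was flipped: the term (1 - t)*exp(-t) was incorrectly written as -(1 - t)*exp(-t)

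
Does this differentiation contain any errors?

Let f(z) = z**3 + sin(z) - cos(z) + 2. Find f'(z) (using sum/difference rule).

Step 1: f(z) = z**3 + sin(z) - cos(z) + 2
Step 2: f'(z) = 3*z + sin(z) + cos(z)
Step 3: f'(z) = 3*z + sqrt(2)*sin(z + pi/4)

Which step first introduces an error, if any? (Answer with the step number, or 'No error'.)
Step 2

Step 2 is incorrect due to a wrong exponent.
The step shows: 3*z + sin(z) + cos(z)
The correct value should be: 3*z**2 + sin(z) + cos(z)

Explanation: The exponent 2 on z was incorrectly written as 1: the term 3*z**2 was incorrectly written as 3*z
The later steps are derived from this incorrect expression, so the error originates in Step 2.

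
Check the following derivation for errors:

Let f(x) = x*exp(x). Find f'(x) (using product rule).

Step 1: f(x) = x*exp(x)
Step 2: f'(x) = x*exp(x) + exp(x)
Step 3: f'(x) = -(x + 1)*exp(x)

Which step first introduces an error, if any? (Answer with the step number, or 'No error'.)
Step 3

Step 3 is incorrect due to a sign flip.
The step shows: -(x + 1)*exp(x)
The correct value should be: (x + 1)*exp(x)

Explanation: The sign of the whole expression was flipped: the term (x + 1)*exp(x) was incorrectly written as -(x + 1)*exp(x)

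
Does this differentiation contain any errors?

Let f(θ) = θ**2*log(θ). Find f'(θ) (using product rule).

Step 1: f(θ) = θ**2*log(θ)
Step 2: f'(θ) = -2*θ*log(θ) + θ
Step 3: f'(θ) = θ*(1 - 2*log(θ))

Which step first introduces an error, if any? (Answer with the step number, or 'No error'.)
Step 2

Step 2 is incorrect due to a sign flip.
The step shows: -2*θ*log(θ) + θ
The correct value should be: 2*θ*log(θ) + θ

Explanation: The sign of one term was flipped: the term 2*θ*log(θ) was incorrectly written as -2*θ*log(θ)
The later steps are derived from this incorrect expression, so the error originates in Step 2.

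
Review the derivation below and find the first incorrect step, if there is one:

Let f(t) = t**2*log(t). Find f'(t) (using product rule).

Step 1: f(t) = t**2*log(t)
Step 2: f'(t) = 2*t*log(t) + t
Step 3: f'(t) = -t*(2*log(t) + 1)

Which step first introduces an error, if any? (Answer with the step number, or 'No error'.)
Step 3

Step 3 is incorrect due to a sign flip.
The step shows: -t*(2*log(t) + 1)
The correct value should be: t*(2*log(t) + 1)

Explanation: The sign of the whole expression was flipped: the term t*(2*log(t) + 1) was incorrectly written as -t*(2*log(t) + 1)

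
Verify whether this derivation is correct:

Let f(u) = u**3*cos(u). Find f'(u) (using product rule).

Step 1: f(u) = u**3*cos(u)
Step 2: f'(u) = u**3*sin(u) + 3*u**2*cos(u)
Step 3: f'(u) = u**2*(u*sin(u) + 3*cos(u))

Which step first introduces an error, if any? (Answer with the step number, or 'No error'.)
Step 2

Step 2 is incorrect due to a sign flip.
The step shows: u**3*sin(u) + 3*u**2*cos(u)
The correct value should be: -u**3*sin(u) + 3*u**2*cos(u)

Explanation: The sign of one term was flipped: the term -u**3*sin(u) was incorrectly written as u**3*sin(u)
The later steps are derived from this incorrect expression, so the error originates in Step 2.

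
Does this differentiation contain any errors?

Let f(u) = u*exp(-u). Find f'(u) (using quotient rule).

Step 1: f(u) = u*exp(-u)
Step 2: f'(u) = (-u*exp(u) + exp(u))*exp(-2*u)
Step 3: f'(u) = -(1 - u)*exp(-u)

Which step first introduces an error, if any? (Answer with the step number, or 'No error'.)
Step 3

Step 3 is incorrect due to a sign flip.
The step shows: -(1 - u)*exp(-u)
The correct value should be: (1 - u)*exp(-u)

Explanation: The sign of the whole expression was flipped: the term (1 - u)*exp(-u) was incorrectly written as -(1 - u)*exp(-u)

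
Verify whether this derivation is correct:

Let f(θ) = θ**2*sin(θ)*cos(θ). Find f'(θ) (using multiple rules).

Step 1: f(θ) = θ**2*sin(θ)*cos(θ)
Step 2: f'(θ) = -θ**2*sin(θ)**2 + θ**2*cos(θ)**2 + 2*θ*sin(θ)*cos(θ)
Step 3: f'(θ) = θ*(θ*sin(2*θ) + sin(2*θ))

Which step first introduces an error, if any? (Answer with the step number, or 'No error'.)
Step 3

Step 3 is incorrect due to a wrong trig function.
The step shows: θ*(θ*sin(2*θ) + sin(2*θ))
The correct value should be: θ*(θ*cos(2*θ) + sin(2*θ))

Explanation: cos(2*θ) was incorrectly written as sin(2*θ): the term θ*(θ*cos(2*θ) + sin(2*θ)) was incorrectly written as θ*(θ*sin(2*θ) + sin(2*θ))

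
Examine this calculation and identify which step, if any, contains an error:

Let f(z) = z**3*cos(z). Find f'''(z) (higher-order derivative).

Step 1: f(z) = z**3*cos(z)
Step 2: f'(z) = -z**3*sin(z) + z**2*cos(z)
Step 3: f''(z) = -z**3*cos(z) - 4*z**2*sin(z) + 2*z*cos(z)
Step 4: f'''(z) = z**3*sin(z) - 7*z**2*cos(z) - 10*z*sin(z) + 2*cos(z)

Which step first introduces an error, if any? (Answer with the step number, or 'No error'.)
Step 2

Step 2 is incorrect due to a wrong coefficient.
The step shows: -z**3*sin(z) + z**2*cos(z)
The correct value should be: -z**3*sin(z) + 3*z**2*cos(z)

Explanation: The coefficient 3 was incorrectly written as 1: the term 3*z**2*cos(z) was incorrectly written as z**2*cos(z)
The later steps are derived from this incorrect expression, so the error originates in Step 2.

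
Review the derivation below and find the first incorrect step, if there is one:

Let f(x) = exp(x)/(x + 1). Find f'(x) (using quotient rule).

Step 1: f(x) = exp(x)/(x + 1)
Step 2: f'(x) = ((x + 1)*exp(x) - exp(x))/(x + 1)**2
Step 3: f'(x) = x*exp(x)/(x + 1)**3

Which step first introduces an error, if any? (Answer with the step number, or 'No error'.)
Step 3

Step 3 is incorrect due to a wrong exponent.
The step shows: x*exp(x)/(x + 1)**3
The correct value should be: x*exp(x)/(x + 1)**2

Explanation: The exponent -2 on x + 1 was incorrectly written as -3: the term x*exp(x)/(x + 1)**2 was incorrectly written as x*exp(x)/(x + 1)**3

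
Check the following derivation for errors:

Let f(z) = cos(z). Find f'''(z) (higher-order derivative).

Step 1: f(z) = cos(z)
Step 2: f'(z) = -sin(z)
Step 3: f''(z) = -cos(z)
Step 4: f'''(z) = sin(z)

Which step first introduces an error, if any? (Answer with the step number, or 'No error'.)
No error

All steps in this derivation are correct.
The final answer f'''(z) = sin(z) is valid.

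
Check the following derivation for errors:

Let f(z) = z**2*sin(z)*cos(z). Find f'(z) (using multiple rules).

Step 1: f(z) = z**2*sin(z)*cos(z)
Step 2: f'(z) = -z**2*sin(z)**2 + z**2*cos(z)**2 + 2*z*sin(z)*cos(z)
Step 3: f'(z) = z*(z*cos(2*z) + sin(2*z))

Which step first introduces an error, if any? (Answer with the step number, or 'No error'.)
No error

All steps in this derivation are correct.
The final answer f'(z) = z*(z*cos(2*z) + sin(2*z)) is valid.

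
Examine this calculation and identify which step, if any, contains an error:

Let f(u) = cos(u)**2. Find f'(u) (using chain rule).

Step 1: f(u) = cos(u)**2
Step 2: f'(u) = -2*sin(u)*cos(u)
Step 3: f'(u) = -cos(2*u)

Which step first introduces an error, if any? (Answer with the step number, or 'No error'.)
Step 3

Step 3 is incorrect due to a wrong trig function.
The step shows: -cos(2*u)
The correct value should be: -sin(2*u)

Explanation: sin(2*u) was incorrectly written as cos(2*u): the term -sin(2*u) was incorrectly written as -cos(2*u)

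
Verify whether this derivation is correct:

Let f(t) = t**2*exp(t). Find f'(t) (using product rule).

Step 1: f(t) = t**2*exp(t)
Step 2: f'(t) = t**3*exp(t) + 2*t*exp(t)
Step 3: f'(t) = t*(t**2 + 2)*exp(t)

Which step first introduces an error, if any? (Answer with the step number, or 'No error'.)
Step 2

Step 2 is incorrect due to a wrong exponent.
The step shows: t**3*exp(t) + 2*t*exp(t)
The correct value should be: t**2*exp(t) + 2*t*exp(t)

Explanation: The exponent 2 on t was incorrectly written as 3: the term t**2*exp(t) was incorrectly written as t**3*exp(t)
The later steps are derived from this incorrect expression, so the error originates in Step 2.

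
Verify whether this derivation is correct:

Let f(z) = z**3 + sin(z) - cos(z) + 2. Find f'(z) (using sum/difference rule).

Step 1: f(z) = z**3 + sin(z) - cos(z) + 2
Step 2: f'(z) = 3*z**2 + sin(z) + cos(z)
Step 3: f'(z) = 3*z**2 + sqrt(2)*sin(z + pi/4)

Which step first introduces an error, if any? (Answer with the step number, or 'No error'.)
No error

All steps in this derivation are correct.
The final answer f'(z) = 3*z**2 + sqrt(2)*sin(z + pi/4) is valid.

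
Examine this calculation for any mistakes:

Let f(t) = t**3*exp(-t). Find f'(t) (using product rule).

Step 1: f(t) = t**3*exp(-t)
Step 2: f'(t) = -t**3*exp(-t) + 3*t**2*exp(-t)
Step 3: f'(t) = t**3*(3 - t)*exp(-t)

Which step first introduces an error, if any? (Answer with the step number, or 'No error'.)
Step 3

Step 3 is incorrect due to a wrong exponent.
The step shows: t**3*(3 - t)*exp(-t)
The correct value should be: t**2*(3 - t)*exp(-t)

Explanation: The exponent 2 on t was incorrectly written as 3: the term t**2*(3 - t)*exp(-t) was incorrectly written as t**3*(3 - t)*exp(-t)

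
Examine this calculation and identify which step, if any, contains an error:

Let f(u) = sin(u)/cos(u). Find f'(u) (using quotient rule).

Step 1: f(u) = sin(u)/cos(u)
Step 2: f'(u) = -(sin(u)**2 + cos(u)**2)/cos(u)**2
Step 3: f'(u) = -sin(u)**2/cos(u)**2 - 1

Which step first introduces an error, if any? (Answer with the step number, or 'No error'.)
Step 2

Step 2 is incorrect due to a sign flip.
The step shows: -(sin(u)**2 + cos(u)**2)/cos(u)**2
The correct value should be: (sin(u)**2 + cos(u)**2)/cos(u)**2

Explanation: The sign of the whole expression was flipped: the term (sin(u)**2 + cos(u)**2)/cos(u)**2 was incorrectly written as -(sin(u)**2 + cos(u)**2)/cos(u)**2
The later steps are derived from this incorrect expression, so the error originates in Step 2.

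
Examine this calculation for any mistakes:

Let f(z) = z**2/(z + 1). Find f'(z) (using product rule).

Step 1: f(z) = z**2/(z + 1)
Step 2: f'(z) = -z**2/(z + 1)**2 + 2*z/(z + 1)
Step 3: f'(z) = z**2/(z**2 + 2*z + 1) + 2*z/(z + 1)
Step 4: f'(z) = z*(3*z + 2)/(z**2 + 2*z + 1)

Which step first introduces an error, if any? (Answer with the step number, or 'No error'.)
Step 3

Step 3 is incorrect due to a sign flip.
The step shows: z**2/(z**2 + 2*z + 1) + 2*z/(z + 1)
The correct value should be: -z**2/(z**2 + 2*z + 1) + 2*z/(z + 1)

Explanation: The sign of one term was flipped: the term -z**2/(z**2 + 2*z + 1) was incorrectly written as z**2/(z**2 + 2*z + 1)
The later steps are derived from this incorrect expression, so the error originates in Step 3.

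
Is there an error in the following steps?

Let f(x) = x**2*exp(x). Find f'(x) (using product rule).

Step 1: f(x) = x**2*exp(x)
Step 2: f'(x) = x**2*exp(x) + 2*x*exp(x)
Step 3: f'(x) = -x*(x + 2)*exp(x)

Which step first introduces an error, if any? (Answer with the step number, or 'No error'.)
Step 3

Step 3 is incorrect due to a sign flip.
The step shows: -x*(x + 2)*exp(x)
The correct value should be: x*(x + 2)*exp(x)

Explanation: The sign of the whole expression was flipped: the term x*(x + 2)*exp(x) was incorrectly written as -x*(x + 2)*exp(x)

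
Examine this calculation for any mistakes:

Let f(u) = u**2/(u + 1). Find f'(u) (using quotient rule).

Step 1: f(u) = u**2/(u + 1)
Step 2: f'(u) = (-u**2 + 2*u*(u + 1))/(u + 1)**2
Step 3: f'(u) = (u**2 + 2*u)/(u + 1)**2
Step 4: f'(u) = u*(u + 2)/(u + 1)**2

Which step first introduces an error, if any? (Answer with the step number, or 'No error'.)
No error

All steps in this derivation are correct.
The final answer f'(u) = u*(u + 2)/(u + 1)**2 is valid.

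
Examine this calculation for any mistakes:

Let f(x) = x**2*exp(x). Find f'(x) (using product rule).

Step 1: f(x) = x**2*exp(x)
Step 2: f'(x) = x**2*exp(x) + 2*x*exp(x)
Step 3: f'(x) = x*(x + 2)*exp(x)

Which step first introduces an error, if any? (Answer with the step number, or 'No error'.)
No error

All steps in this derivation are correct.
The final answer f'(x) = x*(x + 2)*exp(x) is valid.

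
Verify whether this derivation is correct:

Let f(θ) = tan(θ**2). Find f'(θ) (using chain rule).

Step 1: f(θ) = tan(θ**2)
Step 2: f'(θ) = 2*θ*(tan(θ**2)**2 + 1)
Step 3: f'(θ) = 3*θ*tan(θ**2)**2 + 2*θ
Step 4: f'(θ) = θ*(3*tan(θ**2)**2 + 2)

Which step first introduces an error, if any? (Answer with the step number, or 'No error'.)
Step 3

Step 3 is incorrect due to a wrong coefficient.
The step shows: 3*θ*tan(θ**2)**2 + 2*θ
The correct value should be: 2*θ*tan(θ**2)**2 + 2*θ

Explanation: The coefficient 2 was incorrectly written as 3: the term 2*θ*tan(θ**2)**2 was incorrectly written as 3*θ*tan(θ**2)**2
The later steps are derived from this incorrect expression, so the error originates in Step 3.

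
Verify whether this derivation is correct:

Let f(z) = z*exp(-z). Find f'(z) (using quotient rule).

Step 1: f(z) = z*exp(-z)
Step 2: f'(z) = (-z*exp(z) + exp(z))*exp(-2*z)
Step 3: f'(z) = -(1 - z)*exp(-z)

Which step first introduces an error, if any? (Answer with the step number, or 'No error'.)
Step 3

Step 3 is incorrect due to a sign flip.
The step shows: -(1 - z)*exp(-z)
The correct value should be: (1 - z)*exp(-z)

Explanation: The sign of the whole expression was flipped: the term (1 - z)*exp(-z) was incorrectly written as -(1 - z)*exp(-z)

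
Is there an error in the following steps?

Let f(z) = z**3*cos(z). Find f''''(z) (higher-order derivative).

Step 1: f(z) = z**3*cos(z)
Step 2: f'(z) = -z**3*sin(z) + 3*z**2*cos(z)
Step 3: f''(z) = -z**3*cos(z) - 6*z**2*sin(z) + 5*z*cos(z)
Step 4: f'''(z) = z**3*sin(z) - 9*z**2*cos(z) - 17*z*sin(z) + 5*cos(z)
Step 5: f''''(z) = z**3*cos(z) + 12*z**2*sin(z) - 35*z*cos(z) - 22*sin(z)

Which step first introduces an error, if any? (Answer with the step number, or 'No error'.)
Step 3

Step 3 is incorrect due to a wrong coefficient.
The step shows: -z**3*cos(z) - 6*z**2*sin(z) + 5*z*cos(z)
The correct value should be: -z**3*cos(z) - 6*z**2*sin(z) + 6*z*cos(z)

Explanation: The coefficient 6 was incorrectly written as 5: the term 6*z*cos(z) was incorrectly written as 5*z*cos(z)
The later steps are derived from this incorrect expression, so the error originates in Step 3.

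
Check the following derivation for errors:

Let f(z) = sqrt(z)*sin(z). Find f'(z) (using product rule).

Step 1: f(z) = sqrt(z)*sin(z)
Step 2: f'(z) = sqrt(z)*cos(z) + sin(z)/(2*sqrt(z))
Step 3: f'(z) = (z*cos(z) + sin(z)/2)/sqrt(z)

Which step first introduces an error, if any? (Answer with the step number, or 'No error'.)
No error

All steps in this derivation are correct.
The final answer f'(z) = (z*cos(z) + sin(z)/2)/sqrt(z) is valid.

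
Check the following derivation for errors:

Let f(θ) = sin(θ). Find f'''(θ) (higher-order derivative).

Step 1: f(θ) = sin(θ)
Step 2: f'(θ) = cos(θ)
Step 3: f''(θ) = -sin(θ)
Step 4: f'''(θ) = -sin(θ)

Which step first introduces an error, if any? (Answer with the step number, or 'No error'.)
Step 4

Step 4 is incorrect due to a wrong trig function.
The step shows: -sin(θ)
The correct value should be: -cos(θ)

Explanation: cos(θ) was incorrectly written as sin(θ): the term -cos(θ) was incorrectly written as -sin(θ)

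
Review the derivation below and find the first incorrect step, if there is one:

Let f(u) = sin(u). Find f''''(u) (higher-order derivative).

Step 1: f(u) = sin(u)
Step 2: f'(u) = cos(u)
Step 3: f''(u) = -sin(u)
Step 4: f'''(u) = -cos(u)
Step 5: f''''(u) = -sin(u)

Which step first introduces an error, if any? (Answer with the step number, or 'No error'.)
Step 5

Step 5 is incorrect due to a sign flip.
The step shows: -sin(u)
The correct value should be: sin(u)

Explanation: The sign of the whole expression was flipped: the term sin(u) was incorrectly written as -sin(u)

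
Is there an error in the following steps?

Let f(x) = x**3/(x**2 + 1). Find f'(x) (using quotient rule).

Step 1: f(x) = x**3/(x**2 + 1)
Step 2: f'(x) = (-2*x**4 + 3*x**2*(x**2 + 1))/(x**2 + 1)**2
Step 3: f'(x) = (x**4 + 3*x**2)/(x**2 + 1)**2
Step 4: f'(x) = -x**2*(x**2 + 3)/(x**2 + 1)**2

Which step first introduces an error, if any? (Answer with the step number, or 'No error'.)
Step 4

Step 4 is incorrect due to a sign flip.
The step shows: -x**2*(x**2 + 3)/(x**2 + 1)**2
The correct value should be: x**2*(x**2 + 3)/(x**2 + 1)**2

Explanation: The sign of the whole expression was flipped: the term x**2*(x**2 + 3)/(x**2 + 1)**2 was incorrectly written as -x**2*(x**2 + 3)/(x**2 + 1)**2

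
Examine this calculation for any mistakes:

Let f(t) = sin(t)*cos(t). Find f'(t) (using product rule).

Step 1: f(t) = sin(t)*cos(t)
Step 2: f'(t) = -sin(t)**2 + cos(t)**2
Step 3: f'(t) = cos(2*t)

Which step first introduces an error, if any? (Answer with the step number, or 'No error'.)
No error

All steps in this derivation are correct.
The final answer f'(t) = cos(2*t) is valid.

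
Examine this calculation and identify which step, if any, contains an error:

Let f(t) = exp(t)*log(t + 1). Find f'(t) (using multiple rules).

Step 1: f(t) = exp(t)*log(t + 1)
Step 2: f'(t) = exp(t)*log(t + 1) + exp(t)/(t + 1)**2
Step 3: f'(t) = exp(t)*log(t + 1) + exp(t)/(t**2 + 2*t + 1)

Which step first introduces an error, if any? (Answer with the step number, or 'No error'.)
Step 2

Step 2 is incorrect due to a wrong exponent.
The step shows: exp(t)*log(t + 1) + exp(t)/(t + 1)**2
The correct value should be: exp(t)*log(t + 1) + exp(t)/(t + 1)

Explanation: The exponent -1 on t + 1 was incorrectly written as -2: the term exp(t)/(t + 1) was incorrectly written as exp(t)/(t + 1)**2
The later steps are derived from this incorrect expression, so the error originates in Step 2.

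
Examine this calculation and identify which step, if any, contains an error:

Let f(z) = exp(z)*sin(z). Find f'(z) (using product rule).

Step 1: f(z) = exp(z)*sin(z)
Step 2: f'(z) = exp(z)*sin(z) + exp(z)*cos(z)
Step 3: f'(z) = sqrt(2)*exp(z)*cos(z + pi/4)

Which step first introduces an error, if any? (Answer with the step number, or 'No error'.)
Step 3

Step 3 is incorrect due to a wrong trig function.
The step shows: sqrt(2)*exp(z)*cos(z + pi/4)
The correct value should be: sqrt(2)*exp(z)*sin(z + pi/4)

Explanation: sin(z + pi/4) was incorrectly written as cos(z + pi/4): the term sqrt(2)*exp(z)*sin(z + pi/4) was incorrectly written as sqrt(2)*exp(z)*cos(z + pi/4)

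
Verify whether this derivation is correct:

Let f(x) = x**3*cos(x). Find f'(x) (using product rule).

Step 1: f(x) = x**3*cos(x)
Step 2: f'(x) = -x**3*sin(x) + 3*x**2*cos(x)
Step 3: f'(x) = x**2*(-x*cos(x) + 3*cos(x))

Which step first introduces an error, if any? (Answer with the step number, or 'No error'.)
Step 3

Step 3 is incorrect due to a wrong trig function.
The step shows: x**2*(-x*cos(x) + 3*cos(x))
The correct value should be: x**2*(-x*sin(x) + 3*cos(x))

Explanation: sin(x) was incorrectly written as cos(x): the term x**2*(-x*sin(x) + 3*cos(x)) was incorrectly written as x**2*(-x*cos(x) + 3*cos(x))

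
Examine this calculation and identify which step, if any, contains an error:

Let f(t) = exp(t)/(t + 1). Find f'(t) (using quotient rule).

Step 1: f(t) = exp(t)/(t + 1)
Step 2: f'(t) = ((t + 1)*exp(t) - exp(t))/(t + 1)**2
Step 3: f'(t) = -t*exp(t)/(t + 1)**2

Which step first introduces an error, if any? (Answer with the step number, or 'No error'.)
Step 3

Step 3 is incorrect due to a sign flip.
The step shows: -t*exp(t)/(t + 1)**2
The correct value should be: t*exp(t)/(t + 1)**2

Explanation: The sign of the whole expression was flipped: the term t*exp(t)/(t + 1)**2 was incorrectly written as -t*exp(t)/(t + 1)**2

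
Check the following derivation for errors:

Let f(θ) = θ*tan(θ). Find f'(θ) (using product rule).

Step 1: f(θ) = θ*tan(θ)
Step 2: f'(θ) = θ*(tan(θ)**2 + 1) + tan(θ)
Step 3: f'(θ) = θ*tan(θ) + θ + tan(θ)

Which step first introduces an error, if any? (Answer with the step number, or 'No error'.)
Step 3

Step 3 is incorrect due to a wrong exponent.
The step shows: θ*tan(θ) + θ + tan(θ)
The correct value should be: θ*tan(θ)**2 + θ + tan(θ)

Explanation: The exponent 2 on tan(θ) was incorrectly written as 1: the term θ*tan(θ)**2 was incorrectly written as θ*tan(θ)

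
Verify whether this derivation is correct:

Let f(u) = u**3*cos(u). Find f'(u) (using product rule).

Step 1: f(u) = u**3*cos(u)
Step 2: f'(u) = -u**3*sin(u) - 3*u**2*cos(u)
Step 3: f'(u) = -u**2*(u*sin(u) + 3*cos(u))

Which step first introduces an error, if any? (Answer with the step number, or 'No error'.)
Step 2

Step 2 is incorrect due to a sign flip.
The step shows: -u**3*sin(u) - 3*u**2*cos(u)
The correct value should be: -u**3*sin(u) + 3*u**2*cos(u)

Explanation: The sign of one term was flipped: the term 3*u**2*cos(u) was incorrectly written as -3*u**2*cos(u)
The later steps are derived from this incorrect expression, so the error originates in Step 2.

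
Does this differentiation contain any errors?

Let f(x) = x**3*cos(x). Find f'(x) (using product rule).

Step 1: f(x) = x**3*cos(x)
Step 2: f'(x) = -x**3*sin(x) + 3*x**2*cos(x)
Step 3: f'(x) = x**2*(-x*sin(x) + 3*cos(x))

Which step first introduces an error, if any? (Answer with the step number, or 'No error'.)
No error

All steps in this derivation are correct.
The final answer f'(x) = x**2*(-x*sin(x) + 3*cos(x)) is valid.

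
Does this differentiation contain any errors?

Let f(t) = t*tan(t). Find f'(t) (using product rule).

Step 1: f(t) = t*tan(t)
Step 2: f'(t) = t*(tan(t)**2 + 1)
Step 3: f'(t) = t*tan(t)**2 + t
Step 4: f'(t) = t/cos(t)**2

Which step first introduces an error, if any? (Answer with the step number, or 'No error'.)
Step 2

Step 2 is incorrect due to a dropped term.
The step shows: t*(tan(t)**2 + 1)
The correct value should be: t*(tan(t)**2 + 1) + tan(t)

Explanation: A term was dropped: the term tan(t) was incorrectly omitted
The later steps are derived from this incorrect expression, so the error originates in Step 2.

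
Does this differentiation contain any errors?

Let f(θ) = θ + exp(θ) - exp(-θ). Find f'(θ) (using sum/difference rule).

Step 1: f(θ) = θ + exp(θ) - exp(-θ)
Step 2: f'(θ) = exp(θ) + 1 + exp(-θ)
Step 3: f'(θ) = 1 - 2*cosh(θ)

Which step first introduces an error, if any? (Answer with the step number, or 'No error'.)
Step 3

Step 3 is incorrect due to a sign flip.
The step shows: 1 - 2*cosh(θ)
The correct value should be: 2*cosh(θ) + 1

Explanation: The sign of one term was flipped: the term 2*cosh(θ) was incorrectly written as -2*cosh(θ)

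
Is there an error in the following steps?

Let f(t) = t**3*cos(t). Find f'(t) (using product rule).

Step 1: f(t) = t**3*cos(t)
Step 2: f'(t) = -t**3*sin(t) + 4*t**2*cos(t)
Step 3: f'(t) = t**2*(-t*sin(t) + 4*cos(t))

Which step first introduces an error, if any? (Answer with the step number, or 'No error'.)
Step 2

Step 2 is incorrect due to a wrong coefficient.
The step shows: -t**3*sin(t) + 4*t**2*cos(t)
The correct value should be: -t**3*sin(t) + 3*t**2*cos(t)

Explanation: The coefficient 3 was incorrectly written as 4: the term 3*t**2*cos(t) was incorrectly written as 4*t**2*cos(t)
The later steps are derived from this incorrect expression, so the error originates in Step 2.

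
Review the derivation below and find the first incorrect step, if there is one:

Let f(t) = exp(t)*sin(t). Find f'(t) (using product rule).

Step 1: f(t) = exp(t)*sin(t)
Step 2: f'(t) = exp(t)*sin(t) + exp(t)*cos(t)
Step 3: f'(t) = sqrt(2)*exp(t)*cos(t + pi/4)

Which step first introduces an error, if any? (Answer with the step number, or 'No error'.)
Step 3

Step 3 is incorrect due to a wrong trig function.
The step shows: sqrt(2)*exp(t)*cos(t + pi/4)
The correct value should be: sqrt(2)*exp(t)*sin(t + pi/4)

Explanation: sin(t + pi/4) was incorrectly written as cos(t + pi/4): the term sqrt(2)*exp(t)*sin(t + pi/4) was incorrectly written as sqrt(2)*exp(t)*cos(t + pi/4)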